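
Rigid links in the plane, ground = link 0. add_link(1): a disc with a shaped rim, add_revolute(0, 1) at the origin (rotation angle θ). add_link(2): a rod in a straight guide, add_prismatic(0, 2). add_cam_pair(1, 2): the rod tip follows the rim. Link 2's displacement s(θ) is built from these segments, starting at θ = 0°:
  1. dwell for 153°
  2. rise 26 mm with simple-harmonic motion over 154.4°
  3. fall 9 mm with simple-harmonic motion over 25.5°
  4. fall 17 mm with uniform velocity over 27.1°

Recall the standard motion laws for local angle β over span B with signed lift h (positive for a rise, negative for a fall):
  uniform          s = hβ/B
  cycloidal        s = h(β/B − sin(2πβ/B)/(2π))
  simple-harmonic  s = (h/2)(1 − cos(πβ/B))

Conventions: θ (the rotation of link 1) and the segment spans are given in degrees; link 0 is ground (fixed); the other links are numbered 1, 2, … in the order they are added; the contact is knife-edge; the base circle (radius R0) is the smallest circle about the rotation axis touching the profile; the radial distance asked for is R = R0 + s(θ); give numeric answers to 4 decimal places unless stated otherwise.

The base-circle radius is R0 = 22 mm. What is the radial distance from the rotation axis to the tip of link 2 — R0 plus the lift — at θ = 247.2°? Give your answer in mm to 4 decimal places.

segment 1 (0° to 153°, dwell): s unchanged at 0.0000
θ = 247.2° falls in segment 2 (153° to 307.4°, simple-harmonic, h = 26): β = 247.2 − 153 = 94.2°, B = 154.4°; Δs = 26/2·(1 − cos(π·0.6101)) = 17.4076; s = 0.0000 + 17.4076 = 17.4076
R = R0 + s = 22 + 17.4076 = 39.4076

39.4076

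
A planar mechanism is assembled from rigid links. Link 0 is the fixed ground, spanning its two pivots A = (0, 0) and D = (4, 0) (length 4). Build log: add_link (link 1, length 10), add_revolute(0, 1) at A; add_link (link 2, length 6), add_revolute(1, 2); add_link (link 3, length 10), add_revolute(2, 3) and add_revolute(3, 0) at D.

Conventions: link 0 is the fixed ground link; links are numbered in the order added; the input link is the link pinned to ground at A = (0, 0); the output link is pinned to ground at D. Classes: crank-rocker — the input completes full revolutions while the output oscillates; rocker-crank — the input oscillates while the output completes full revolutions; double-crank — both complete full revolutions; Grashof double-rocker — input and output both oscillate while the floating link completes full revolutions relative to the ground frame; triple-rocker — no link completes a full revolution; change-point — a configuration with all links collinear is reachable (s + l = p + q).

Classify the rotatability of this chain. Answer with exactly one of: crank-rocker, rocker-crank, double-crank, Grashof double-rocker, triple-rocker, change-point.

lengths: ground=4, input=10, coupler=6, output=10
sorted: s=4 (shortest), l=10 (longest), p+q=16
s + l = 14 vs p + q = 16
s + l < p + q (Grashof) with shortest = ground link → double-crank

double-crank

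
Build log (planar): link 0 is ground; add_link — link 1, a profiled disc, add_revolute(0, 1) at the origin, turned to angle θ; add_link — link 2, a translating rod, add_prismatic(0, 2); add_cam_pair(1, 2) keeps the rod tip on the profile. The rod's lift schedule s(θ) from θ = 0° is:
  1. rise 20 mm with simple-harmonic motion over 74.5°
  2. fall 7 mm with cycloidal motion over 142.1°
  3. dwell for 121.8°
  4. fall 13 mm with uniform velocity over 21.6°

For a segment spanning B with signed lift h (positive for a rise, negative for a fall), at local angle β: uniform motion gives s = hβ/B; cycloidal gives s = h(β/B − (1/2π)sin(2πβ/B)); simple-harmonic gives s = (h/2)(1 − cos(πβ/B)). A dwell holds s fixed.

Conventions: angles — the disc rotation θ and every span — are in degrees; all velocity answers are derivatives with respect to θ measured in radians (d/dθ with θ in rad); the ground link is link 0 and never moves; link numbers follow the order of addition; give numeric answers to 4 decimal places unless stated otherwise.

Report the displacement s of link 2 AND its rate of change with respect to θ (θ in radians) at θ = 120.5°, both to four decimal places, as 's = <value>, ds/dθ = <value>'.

seg 1 [0°–74.5°] simple-harmonic, h=20: full span → s += 20 → s = 20.0000
seg 2 [74.5°–216.6°] cycloidal, h=-7: θ=120.5° here. β=46, B=142.1. -7·(0.3237 − sin(2π·0.3237)/(2π)) = -1.2693 → s = 18.7307
velocity in seg [74.5°–216.6°] (cycloidal), θ in radians: β = 46° = 0.8029 rad, B = 142.1° = 2.4801 rad; ds/dθ = (h/B)(1 − cos(2πβ/B)) = ((-7)/2.4801)(1 − cos(2π·0.3237)) = -4.083484 mm/rad

s = 18.7307, ds/dθ = -4.0835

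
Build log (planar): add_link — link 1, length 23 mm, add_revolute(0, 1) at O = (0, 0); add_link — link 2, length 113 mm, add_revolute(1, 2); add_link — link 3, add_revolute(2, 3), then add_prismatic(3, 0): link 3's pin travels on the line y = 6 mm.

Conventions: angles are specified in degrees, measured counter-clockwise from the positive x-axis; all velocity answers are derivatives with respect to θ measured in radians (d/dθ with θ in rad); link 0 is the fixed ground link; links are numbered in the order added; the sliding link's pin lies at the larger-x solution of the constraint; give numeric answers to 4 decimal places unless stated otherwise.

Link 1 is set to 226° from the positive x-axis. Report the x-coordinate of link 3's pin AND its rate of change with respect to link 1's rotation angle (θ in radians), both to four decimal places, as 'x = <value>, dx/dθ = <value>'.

geometry: r = 23 mm, L = 113 mm, e = 6 mm
crank pin P = (r cos θ, r sin θ) = (-15.977143, -16.544815)
h = r sin θ − e = -16.544815 − 6 = -22.544815
x = r cos θ + √(L² − h²) = -15.977143 + 110.728187 = 94.751044
dx/dθ = −r sin θ − h·r cos θ/√(L² − h²) (θ in radians; h = -22.544815) = 13.291789

x = 94.7510, dx/dθ = 13.2918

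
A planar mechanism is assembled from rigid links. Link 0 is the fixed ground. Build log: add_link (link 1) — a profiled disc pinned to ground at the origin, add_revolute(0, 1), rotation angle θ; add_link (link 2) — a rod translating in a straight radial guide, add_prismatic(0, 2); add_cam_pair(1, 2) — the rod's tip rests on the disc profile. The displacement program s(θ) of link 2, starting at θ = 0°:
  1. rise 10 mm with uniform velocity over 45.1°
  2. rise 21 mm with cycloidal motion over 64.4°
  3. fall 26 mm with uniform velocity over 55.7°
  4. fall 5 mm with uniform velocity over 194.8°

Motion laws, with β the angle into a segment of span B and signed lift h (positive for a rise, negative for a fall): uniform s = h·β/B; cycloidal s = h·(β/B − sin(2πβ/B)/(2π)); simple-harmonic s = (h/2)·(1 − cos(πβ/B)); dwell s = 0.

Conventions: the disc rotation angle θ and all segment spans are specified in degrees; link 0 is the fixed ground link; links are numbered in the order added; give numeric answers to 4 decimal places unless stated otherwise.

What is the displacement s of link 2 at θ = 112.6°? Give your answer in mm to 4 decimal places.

seg 1 [0°–45.1°] uniform, h=10: full span → s += 10 → s = 10.0000
seg 2 [45.1°–109.5°] cycloidal, h=21: full span → s += 21 → s = 31.0000
seg 3 [109.5°–165.2°] uniform, h=-26: θ=112.6° here. β=3.1, B=55.7. -26·3.1/55.7 = -1.4470 → s = 29.5530

29.5530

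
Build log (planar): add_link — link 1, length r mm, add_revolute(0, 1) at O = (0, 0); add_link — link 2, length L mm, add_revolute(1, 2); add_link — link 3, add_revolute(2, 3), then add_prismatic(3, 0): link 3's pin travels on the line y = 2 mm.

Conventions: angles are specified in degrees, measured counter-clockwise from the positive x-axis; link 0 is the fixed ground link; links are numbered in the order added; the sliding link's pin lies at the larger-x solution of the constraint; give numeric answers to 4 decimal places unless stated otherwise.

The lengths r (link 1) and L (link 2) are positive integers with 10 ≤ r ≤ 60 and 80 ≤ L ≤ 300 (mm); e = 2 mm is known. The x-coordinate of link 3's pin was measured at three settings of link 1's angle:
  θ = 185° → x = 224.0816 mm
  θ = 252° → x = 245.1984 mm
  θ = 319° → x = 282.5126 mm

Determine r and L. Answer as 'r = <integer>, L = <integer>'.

constraint per measurement: (x − r cos θ)² + (r sin θ − e)² = L²
subtracting the θ₁ and θ₂ equations cancels the r² and L² terms:
r = (x₁² − x₂²) / (2[(x₁cos θ₁ + e sin θ₁) − (x₂cos θ₂ + e sin θ₂)]) = 34.0000 → r = 34
L² = (x₁ − r cos θ₁)² + (r sin θ₁ − e)² = 66563.9820 → L = 258.0000 → L = 258
check at θ₃=319°: x = 282.5126 (printed 282.5126) ✓

r = 34, L = 258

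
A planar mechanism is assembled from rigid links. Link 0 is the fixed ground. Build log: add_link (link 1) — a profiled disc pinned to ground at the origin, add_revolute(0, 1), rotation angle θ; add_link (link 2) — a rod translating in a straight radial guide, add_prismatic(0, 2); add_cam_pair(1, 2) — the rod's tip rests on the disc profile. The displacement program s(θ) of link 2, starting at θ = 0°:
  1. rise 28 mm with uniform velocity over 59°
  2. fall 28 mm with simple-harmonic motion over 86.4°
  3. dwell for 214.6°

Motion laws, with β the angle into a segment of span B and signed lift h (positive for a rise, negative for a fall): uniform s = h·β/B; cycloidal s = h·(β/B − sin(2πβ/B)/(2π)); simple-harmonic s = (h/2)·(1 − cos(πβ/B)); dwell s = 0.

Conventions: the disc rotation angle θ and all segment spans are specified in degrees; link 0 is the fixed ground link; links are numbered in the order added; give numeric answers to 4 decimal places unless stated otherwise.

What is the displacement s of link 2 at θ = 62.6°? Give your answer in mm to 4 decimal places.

seg 1 [0°–59°] uniform, h=28: full span → s += 28 → s = 28.0000
seg 2 [59°–145.4°] simple-harmonic, h=-28: θ=62.6° here. β=3.6, B=86.4. -28/2·(1 − cos(π·0.0417)) = -0.1198 → s = 27.8802

27.8802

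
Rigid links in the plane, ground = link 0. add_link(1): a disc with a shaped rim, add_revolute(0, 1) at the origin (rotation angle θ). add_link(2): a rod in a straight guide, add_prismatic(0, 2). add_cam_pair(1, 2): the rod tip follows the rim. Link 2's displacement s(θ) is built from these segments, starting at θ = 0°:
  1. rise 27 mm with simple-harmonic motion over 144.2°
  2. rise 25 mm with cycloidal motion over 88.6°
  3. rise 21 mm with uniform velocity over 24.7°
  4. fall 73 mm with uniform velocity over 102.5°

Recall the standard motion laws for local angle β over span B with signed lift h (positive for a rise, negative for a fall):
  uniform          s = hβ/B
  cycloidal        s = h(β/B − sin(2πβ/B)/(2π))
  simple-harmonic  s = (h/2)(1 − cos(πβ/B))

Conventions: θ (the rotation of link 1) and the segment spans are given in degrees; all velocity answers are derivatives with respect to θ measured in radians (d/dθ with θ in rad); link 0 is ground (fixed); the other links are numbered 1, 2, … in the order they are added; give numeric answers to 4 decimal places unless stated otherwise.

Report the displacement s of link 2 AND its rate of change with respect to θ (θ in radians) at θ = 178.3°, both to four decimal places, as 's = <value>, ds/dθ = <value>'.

segment 1 (0° to 144.2°, simple-harmonic, h = 27) is passed completely: s = 0.0000 + (27) = 27.0000
θ = 178.3° falls in segment 2 (144.2° to 232.8°, cycloidal, h = 25): β = 178.3 − 144.2 = 34.1°, B = 88.6°; Δs = 25·(0.3849 − sin(2π·0.3849)/(2π)) = 6.9883; s = 27.0000 + 6.9883 = 33.9883
velocity in seg [144.2°–232.8°] (cycloidal), θ in radians: β = 34.1° = 0.5952 rad, B = 88.6° = 1.5464 rad; ds/dθ = (h/B)(1 − cos(2πβ/B)) = (25/1.5464)(1 − cos(2π·0.3849)) = 28.285668 mm/rad

s = 33.9883, ds/dθ = 28.2857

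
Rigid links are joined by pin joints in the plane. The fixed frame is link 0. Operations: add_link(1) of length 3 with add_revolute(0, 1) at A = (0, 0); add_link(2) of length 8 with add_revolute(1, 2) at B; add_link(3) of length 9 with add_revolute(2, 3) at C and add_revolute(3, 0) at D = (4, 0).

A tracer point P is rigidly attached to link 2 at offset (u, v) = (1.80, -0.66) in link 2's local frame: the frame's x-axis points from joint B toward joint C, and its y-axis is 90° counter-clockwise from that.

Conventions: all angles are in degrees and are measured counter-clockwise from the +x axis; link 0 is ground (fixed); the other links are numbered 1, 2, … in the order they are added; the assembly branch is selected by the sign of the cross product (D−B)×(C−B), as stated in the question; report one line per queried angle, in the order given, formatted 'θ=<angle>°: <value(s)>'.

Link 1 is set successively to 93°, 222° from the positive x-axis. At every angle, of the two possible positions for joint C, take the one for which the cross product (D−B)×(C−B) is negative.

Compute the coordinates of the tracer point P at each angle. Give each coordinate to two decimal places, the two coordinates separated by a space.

A=(0,0), D=(4.00,0)
θ=93°: B = A + 3.00·(cos93°, sin93°) = (-0.1570, 2.9959)
θ=93°: |BD| = 5.1241
θ=93°: circle(B,8.00) ∩ circle(D,9.00): a=0.9032, h=7.9489
θ=93°:   candidates: C₊=(5.2232,8.9165) cross=40.730; C₋=(-4.0717,-3.9809) cross=-40.730
θ=93°:   branch - wants cross < 0 → take C=(-4.0717,-3.9809) (cross=-40.730)
θ=93°: ex = (C−B)/|BC| = (-0.4893,-0.8721); ey = (0.8721,-0.4893)
θ=93°: P = B + 1.80·ex + -0.66·ey = (-1.6134,1.7491)
θ=222°: B = A + 3.00·(cos222°, sin222°) = (-2.2294, -2.0074)
θ=222°: |BD| = 6.5449
θ=222°: circle(B,8.00) ∩ circle(D,9.00): a=1.9737, h=7.7527
θ=222°:   candidates: C₊=(-2.7287,5.9770) cross=50.741; C₋=(2.0270,-8.7811) cross=-50.741
θ=222°:   branch - wants cross < 0 → take C=(2.0270,-8.7811) (cross=-50.741)
θ=222°: ex = (C−B)/|BC| = (0.5321,-0.8467); ey = (0.8467,0.5321)
θ=222°: P = B + 1.80·ex + -0.66·ey = (-1.8306,-3.8826)

θ=93°: -1.61 1.75
θ=222°: -1.83 -3.88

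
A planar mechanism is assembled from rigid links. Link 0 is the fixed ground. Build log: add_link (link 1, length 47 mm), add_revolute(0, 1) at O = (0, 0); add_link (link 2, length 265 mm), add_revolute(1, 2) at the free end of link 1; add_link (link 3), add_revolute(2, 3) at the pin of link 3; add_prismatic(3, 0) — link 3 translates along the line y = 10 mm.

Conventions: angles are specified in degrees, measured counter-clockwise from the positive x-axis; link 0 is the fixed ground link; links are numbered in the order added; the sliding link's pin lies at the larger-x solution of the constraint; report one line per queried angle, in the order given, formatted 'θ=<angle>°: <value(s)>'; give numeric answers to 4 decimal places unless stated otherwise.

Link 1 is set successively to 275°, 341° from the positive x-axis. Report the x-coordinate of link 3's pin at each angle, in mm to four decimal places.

geometry: r = 47 mm, L = 265 mm, e = 10 mm
θ=275°: crank pin P = (r cos θ, r sin θ) = (4.096320, -46.821151)
θ=275°: h = r sin θ − e = -46.821151 − 10 = -56.821151
θ=275°: x = r cos θ + √(L² − h²) = 4.096320 + 258.836545 = 262.932865
θ=341°: crank pin P = (r cos θ, r sin θ) = (44.439373, -15.301703)
θ=341°: h = r sin θ − e = -15.301703 − 10 = -25.301703
θ=341°: x = r cos θ + √(L² − h²) = 44.439373 + 263.789355 = 308.228728

θ=275°: 262.9329
θ=341°: 308.2287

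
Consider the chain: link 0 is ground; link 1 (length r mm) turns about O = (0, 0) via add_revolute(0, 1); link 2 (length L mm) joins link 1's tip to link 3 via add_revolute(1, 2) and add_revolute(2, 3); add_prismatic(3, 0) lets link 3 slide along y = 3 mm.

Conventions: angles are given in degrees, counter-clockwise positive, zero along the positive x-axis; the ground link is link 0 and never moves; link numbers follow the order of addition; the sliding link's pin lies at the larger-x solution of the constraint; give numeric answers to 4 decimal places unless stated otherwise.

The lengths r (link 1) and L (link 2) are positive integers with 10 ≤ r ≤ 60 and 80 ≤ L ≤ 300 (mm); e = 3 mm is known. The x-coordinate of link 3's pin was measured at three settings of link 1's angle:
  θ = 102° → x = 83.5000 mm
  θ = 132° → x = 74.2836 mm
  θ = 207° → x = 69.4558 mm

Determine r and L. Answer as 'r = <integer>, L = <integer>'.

constraint per measurement: (x − r cos θ)² + (r sin θ − e)² = L²
subtracting the θ₁ and θ₂ equations cancels the r² and L² terms:
r = (x₁² − x₂²) / (2[(x₁cos θ₁ + e sin θ₁) − (x₂cos θ₂ + e sin θ₂)]) = 22.0001 → r = 22
L² = (x₁ − r cos θ₁)² + (r sin θ₁ − e)² = 8100.0021 → L = 90.0000 → L = 90
check at θ₃=207°: x = 69.4558 (printed 69.4558) ✓

r = 22, L = 90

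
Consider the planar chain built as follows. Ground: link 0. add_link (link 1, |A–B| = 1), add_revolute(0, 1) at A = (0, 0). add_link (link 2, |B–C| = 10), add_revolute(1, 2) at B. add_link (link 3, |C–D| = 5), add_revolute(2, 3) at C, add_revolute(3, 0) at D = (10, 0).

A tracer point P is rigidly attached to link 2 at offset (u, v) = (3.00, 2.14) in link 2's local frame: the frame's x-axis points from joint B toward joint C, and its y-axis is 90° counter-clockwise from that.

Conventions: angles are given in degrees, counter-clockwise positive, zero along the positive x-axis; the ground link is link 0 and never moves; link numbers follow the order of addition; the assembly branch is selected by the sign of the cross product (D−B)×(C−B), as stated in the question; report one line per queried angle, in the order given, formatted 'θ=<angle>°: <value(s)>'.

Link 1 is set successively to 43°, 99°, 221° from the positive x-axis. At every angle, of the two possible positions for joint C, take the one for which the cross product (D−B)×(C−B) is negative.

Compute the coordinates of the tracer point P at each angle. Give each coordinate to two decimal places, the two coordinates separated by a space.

A=(0,0), D=(10.00,0)
θ=43°: B = A + 1.00·(cos43°, sin43°) = (0.7314, 0.6820)
θ=43°: |BD| = 9.2937
θ=43°: circle(B,10.00) ∩ circle(D,5.00): a=8.6818, h=4.9624
θ=43°:   candidates: C₊=(9.7539,4.9939) cross=46.119; C₋=(9.0256,-4.9041) cross=-46.119
θ=43°:   branch - wants cross < 0 → take C=(9.0256,-4.9041) (cross=-46.119)
θ=43°: ex = (C−B)/|BC| = (0.8294,-0.5586); ey = (0.5586,0.8294)
θ=43°: P = B + 3.00·ex + 2.14·ey = (4.4151,0.7811)
θ=99°: B = A + 1.00·(cos99°, sin99°) = (-0.1564, 0.9877)
θ=99°: |BD| = 10.2043
θ=99°: circle(B,10.00) ∩ circle(D,5.00): a=8.7771, h=4.7920
θ=99°:   candidates: C₊=(9.0433,4.9076) cross=48.899; C₋=(8.1156,-4.6313) cross=-48.899
θ=99°:   branch - wants cross < 0 → take C=(8.1156,-4.6313) (cross=-48.899)
θ=99°: ex = (C−B)/|BC| = (0.8272,-0.5619); ey = (0.5619,0.8272)
θ=99°: P = B + 3.00·ex + 2.14·ey = (3.5276,1.0722)
θ=221°: B = A + 1.00·(cos221°, sin221°) = (-0.7547, -0.6561)
θ=221°: |BD| = 10.7747
θ=221°: circle(B,10.00) ∩ circle(D,5.00): a=8.8677, h=4.6221
θ=221°:   candidates: C₊=(7.8151,4.4974) cross=49.801; C₋=(8.3780,-4.7296) cross=-49.801
θ=221°:   branch - wants cross < 0 → take C=(8.3780,-4.7296) (cross=-49.801)
θ=221°: ex = (C−B)/|BC| = (0.9133,-0.4074); ey = (0.4074,0.9133)
θ=221°: P = B + 3.00·ex + 2.14·ey = (2.8568,0.0763)

θ=43°: 4.42 0.78
θ=99°: 3.53 1.07
θ=221°: 2.86 0.08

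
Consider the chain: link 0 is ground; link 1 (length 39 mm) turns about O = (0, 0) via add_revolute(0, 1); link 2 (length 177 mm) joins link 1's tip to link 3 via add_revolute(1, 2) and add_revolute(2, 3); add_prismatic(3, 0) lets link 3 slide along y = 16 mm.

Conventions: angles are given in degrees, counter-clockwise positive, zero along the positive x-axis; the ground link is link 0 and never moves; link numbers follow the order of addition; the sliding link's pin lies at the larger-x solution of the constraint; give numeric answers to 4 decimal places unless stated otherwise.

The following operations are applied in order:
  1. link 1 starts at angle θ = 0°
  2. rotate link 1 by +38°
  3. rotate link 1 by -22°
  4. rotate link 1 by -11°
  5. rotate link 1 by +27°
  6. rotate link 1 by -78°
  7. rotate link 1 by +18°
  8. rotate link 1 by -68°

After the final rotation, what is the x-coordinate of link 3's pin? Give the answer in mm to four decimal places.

geometry: r = 39 mm, L = 177 mm, e = 16 mm; θ starts at 0°
rotate link 1 by +38°: θ ← 0° +38° = 38°
rotate link 1 by -22°: θ ← 38° -22° = 16°
rotate link 1 by -11°: θ ← 16° -11° = 5°
rotate link 1 by +27°: θ ← 5° +27° = 32°
rotate link 1 by -78°: θ ← 32° -78° = -46°
rotate link 1 by +18°: θ ← -46° +18° = -28°
rotate link 1 by -68°: θ ← -28° -68° = -96°
crank pin P = (r cos θ, r sin θ) = (-4.076610, -38.786354)
h = r sin θ − e = -38.786354 − 16 = -54.786354
x = r cos θ + √(L² − h²) = -4.076610 + 168.307621 = 164.231011

164.2310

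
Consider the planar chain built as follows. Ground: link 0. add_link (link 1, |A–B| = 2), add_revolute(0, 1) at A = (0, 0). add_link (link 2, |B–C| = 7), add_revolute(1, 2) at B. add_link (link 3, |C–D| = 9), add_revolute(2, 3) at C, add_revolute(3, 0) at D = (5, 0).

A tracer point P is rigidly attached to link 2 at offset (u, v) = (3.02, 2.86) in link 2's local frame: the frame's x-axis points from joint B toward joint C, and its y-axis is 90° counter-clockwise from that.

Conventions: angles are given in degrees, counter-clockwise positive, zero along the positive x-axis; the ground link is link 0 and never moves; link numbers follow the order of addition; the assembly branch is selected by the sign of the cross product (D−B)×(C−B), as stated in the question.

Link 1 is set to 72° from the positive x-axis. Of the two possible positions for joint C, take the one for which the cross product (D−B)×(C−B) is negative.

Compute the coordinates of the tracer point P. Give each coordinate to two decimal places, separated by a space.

A=(0,0), D=(5.00,0)
B = A + 2.00·(cos72°, sin72°) = (0.6180, 1.9021)
|BD| = 4.7770
circle(B,7.00) ∩ circle(D,9.00): a=-0.9609, h=6.9337
  candidates: C₊=(2.4975,8.6451) cross=33.122; C₋=(-3.0243,-4.0756) cross=-33.122
  branch - wants cross < 0 → take C=(-3.0243,-4.0756) (cross=-33.122)
ex = (C−B)/|BC| = (-0.5203,-0.8540); ey = (0.8540,-0.5203)
P = B + 3.02·ex + 2.86·ey = (1.4890,-2.1650)

1.49 -2.17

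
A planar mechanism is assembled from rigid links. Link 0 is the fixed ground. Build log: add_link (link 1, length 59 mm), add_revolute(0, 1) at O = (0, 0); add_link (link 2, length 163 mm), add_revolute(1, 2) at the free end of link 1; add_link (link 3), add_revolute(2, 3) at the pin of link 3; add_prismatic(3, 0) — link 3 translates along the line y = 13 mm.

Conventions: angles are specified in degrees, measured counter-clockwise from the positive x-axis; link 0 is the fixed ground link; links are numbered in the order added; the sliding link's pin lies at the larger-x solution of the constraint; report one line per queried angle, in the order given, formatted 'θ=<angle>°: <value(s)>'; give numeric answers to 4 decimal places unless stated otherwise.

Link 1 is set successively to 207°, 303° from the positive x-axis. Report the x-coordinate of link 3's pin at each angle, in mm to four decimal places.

geometry: r = 59 mm, L = 163 mm, e = 13 mm
θ=207°: crank pin P = (r cos θ, r sin θ) = (-52.569385, -26.785439)
θ=207°: h = r sin θ − e = -26.785439 − 13 = -39.785439
θ=207°: x = r cos θ + √(L² − h²) = -52.569385 + 158.069981 = 105.500596
θ=303°: crank pin P = (r cos θ, r sin θ) = (32.133703, -49.481564)
θ=303°: h = r sin θ − e = -49.481564 − 13 = -62.481564
θ=303°: x = r cos θ + √(L² − h²) = 32.133703 + 150.549175 = 182.682878

θ=207°: 105.5006
θ=303°: 182.6829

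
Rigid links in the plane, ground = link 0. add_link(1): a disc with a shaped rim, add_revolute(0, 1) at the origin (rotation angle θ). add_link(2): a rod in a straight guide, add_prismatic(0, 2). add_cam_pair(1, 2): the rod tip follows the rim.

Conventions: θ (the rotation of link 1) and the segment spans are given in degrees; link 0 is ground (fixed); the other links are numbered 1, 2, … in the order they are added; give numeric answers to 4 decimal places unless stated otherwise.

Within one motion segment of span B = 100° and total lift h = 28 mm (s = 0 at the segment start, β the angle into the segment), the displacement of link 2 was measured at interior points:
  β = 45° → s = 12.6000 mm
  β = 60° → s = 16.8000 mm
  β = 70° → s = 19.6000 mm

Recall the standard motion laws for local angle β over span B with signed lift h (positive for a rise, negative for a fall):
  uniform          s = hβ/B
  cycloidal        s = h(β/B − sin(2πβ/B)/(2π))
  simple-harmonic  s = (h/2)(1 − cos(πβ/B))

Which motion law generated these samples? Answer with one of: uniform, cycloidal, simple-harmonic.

candidates at β/B = r: uniform s = h·r (linear in β); cycloidal s = h·(r − sin(2πr)/(2π)); simple-harmonic s = (h/2)(1 − cos(πr))
β=45°: printed 12.6000 | uniform 12.6000, cycloidal 11.2229, simple-harmonic 11.8099
β=60°: printed 16.8000 | uniform 16.8000, cycloidal 19.4194, simple-harmonic 18.3262
β=70°: printed 19.6000 | uniform 19.6000, cycloidal 23.8382, simple-harmonic 22.2290
only one law matches every sample → uniform

uniform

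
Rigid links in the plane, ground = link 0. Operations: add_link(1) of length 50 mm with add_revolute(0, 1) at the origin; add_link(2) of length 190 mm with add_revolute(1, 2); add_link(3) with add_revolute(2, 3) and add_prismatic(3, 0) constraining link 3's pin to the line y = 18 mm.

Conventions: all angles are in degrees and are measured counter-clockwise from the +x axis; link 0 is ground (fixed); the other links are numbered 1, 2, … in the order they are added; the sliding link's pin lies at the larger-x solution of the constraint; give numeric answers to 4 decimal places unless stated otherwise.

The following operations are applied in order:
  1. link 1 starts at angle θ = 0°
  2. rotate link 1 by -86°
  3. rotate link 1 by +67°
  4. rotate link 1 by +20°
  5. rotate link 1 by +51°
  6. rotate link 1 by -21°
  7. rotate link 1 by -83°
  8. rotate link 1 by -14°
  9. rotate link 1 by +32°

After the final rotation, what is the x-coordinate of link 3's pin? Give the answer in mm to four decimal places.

geometry: r = 50 mm, L = 190 mm, e = 18 mm; θ starts at 0°
rotate link 1 by -86°: θ ← 0° -86° = -86°
rotate link 1 by +67°: θ ← -86° +67° = -19°
rotate link 1 by +20°: θ ← -19° +20° = 1°
rotate link 1 by +51°: θ ← 1° +51° = 52°
rotate link 1 by -21°: θ ← 52° -21° = 31°
rotate link 1 by -83°: θ ← 31° -83° = -52°
rotate link 1 by -14°: θ ← -52° -14° = -66°
rotate link 1 by +32°: θ ← -66° +32° = -34°
crank pin P = (r cos θ, r sin θ) = (41.451879, -27.959645)
h = r sin θ − e = -27.959645 − 18 = -45.959645
x = r cos θ + √(L² − h²) = 41.451879 + 184.357563 = 225.809442

225.8094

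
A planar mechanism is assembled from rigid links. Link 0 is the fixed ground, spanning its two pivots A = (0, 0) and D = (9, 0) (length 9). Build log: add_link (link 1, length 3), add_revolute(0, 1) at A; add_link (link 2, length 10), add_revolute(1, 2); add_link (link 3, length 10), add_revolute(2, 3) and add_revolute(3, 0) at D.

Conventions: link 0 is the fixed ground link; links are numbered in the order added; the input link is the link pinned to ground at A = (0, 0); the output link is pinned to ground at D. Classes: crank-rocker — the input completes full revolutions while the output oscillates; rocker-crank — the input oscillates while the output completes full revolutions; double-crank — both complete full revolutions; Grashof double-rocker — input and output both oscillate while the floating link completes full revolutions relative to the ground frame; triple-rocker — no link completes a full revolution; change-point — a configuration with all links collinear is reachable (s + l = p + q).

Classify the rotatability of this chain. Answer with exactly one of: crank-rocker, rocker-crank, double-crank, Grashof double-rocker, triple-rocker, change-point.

lengths: ground=9, input=3, coupler=10, output=10
sorted: s=3 (shortest), l=10 (longest), p+q=19
s + l = 13 vs p + q = 19
s + l < p + q (Grashof) with shortest = input link → crank-rocker

crank-rocker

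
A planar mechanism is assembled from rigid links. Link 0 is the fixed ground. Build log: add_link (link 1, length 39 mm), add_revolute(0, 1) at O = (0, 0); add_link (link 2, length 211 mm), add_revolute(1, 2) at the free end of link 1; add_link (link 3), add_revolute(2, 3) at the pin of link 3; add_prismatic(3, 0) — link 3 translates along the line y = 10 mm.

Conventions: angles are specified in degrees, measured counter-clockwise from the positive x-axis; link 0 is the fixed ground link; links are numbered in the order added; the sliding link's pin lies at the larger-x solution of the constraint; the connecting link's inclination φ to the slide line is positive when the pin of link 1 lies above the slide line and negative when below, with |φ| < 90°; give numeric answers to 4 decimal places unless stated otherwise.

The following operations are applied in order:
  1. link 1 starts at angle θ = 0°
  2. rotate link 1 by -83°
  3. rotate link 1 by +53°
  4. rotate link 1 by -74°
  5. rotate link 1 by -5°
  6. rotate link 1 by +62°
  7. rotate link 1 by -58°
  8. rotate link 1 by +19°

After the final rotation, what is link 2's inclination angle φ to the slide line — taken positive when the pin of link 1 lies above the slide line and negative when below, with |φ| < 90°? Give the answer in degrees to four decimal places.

geometry: r = 39 mm, L = 211 mm, e = 10 mm; θ starts at 0°
rotate link 1 by -83°: θ ← 0° -83° = -83°
rotate link 1 by +53°: θ ← -83° +53° = -30°
rotate link 1 by -74°: θ ← -30° -74° = -104°
rotate link 1 by -5°: θ ← -104° -5° = -109°
rotate link 1 by +62°: θ ← -109° +62° = -47°
rotate link 1 by -58°: θ ← -47° -58° = -105°
rotate link 1 by +19°: θ ← -105° +19° = -86°
h = r sin θ − e = -38.904998 − 10 = -48.904998
sin φ = h / L = -48.904998 / 211 = -0.23177724
φ = arcsin(-0.23177724) = -13.401728°

-13.4017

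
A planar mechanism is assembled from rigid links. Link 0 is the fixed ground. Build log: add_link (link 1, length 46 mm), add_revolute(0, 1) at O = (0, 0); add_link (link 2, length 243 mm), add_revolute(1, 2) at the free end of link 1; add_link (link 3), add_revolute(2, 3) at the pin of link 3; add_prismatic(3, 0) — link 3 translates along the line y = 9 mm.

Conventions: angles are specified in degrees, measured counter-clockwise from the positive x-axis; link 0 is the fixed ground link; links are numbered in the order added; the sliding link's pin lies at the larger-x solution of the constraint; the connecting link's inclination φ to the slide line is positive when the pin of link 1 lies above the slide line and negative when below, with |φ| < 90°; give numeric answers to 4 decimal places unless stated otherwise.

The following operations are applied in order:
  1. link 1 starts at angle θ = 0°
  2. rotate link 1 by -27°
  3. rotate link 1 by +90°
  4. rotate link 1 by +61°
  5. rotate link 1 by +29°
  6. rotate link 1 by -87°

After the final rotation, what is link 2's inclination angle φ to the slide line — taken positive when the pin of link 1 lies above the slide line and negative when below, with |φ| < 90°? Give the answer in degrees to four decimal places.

geometry: r = 46 mm, L = 243 mm, e = 9 mm; θ starts at 0°
rotate link 1 by -27°: θ ← 0° -27° = -27°
rotate link 1 by +90°: θ ← -27° +90° = 63°
rotate link 1 by +61°: θ ← 63° +61° = 124°
rotate link 1 by +29°: θ ← 124° +29° = 153°
rotate link 1 by -87°: θ ← 153° -87° = 66°
h = r sin θ − e = 42.023091 − 9 = 33.023091
sin φ = h / L = 33.023091 / 243 = 0.13589749
φ = arcsin(0.13589749) = 7.810521°

7.8105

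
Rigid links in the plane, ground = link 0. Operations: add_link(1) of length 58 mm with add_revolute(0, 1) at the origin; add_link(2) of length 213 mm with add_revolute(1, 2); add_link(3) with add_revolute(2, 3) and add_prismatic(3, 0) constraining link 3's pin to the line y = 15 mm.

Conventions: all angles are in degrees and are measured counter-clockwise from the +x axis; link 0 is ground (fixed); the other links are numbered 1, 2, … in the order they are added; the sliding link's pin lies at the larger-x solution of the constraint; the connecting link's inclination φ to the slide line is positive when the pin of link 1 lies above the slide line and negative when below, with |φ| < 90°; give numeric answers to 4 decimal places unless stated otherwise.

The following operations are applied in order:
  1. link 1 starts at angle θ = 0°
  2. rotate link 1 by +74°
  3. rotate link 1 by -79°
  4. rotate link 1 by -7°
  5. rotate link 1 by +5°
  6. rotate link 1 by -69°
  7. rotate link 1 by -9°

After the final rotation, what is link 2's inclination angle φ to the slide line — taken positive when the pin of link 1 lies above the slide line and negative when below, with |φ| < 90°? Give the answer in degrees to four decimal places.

geometry: r = 58 mm, L = 213 mm, e = 15 mm; θ starts at 0°
rotate link 1 by +74°: θ ← 0° +74° = 74°
rotate link 1 by -79°: θ ← 74° -79° = -5°
rotate link 1 by -7°: θ ← -5° -7° = -12°
rotate link 1 by +5°: θ ← -12° +5° = -7°
rotate link 1 by -69°: θ ← -7° -69° = -76°
rotate link 1 by -9°: θ ← -76° -9° = -85°
h = r sin θ − e = -57.779292 − 15 = -72.779292
sin φ = h / L = -72.779292 / 213 = -0.34168682
φ = arcsin(-0.34168682) = -19.979678°

-19.9797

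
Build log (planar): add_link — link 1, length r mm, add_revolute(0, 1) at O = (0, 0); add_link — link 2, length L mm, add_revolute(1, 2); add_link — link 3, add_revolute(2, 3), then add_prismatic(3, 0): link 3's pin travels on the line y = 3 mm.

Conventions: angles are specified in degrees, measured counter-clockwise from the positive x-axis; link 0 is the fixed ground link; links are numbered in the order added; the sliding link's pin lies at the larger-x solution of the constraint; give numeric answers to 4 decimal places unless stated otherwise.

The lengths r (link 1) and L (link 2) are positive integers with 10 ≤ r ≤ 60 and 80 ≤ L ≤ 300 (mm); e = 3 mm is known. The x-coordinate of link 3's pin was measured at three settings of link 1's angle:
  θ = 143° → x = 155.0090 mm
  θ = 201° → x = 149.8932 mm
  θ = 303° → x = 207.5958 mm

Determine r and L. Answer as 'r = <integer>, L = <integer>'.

constraint per measurement: (x − r cos θ)² + (r sin θ − e)² = L²
subtracting the θ₁ and θ₂ equations cancels the r² and L² terms:
r = (x₁² − x₂²) / (2[(x₁cos θ₁ + e sin θ₁) − (x₂cos θ₂ + e sin θ₂)]) = 40.9999 → r = 41
L² = (x₁ − r cos θ₁)² + (r sin θ₁ − e)² = 35720.9903 → L = 189.0000 → L = 189
check at θ₃=303°: x = 207.5958 (printed 207.5958) ✓

r = 41, L = 189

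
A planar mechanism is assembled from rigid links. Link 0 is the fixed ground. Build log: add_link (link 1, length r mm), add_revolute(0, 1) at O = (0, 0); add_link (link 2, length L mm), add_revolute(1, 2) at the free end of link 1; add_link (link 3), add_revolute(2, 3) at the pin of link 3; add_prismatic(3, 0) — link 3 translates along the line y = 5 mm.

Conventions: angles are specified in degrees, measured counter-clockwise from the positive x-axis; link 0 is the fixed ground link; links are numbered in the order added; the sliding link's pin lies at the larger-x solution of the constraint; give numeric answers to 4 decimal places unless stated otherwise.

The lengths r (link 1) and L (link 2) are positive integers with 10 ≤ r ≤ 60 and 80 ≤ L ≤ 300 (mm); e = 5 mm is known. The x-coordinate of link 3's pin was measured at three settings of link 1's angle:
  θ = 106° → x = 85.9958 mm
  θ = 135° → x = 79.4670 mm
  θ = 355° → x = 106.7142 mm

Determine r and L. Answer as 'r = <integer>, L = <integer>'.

constraint per measurement: (x − r cos θ)² + (r sin θ − e)² = L²
subtracting the θ₁ and θ₂ equations cancels the r² and L² terms:
r = (x₁² − x₂²) / (2[(x₁cos θ₁ + e sin θ₁) − (x₂cos θ₂ + e sin θ₂)]) = 15.9999 → r = 16
L² = (x₁ − r cos θ₁)² + (r sin θ₁ − e)² = 8280.9927 → L = 91.0000 → L = 91
check at θ₃=355°: x = 106.7142 (printed 106.7142) ✓

r = 16, L = 91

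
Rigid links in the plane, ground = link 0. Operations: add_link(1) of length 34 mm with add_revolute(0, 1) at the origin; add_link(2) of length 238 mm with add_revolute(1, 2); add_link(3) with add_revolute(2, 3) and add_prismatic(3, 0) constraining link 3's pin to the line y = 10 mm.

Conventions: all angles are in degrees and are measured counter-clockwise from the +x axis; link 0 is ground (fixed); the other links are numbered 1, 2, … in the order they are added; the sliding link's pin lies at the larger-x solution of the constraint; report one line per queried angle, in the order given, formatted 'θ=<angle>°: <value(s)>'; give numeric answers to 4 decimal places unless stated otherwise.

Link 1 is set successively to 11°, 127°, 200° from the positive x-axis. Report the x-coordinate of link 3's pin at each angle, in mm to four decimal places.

geometry: r = 34 mm, L = 238 mm, e = 10 mm
θ=11°: crank pin P = (r cos θ, r sin θ) = (33.375324, 6.487506)
θ=11°: h = r sin θ − e = 6.487506 − 10 = -3.512494
θ=11°: x = r cos θ + √(L² − h²) = 33.375324 + 237.974079 = 271.349403
θ=127°: crank pin P = (r cos θ, r sin θ) = (-20.461711, 27.153607)
θ=127°: h = r sin θ − e = 27.153607 − 10 = 17.153607
θ=127°: x = r cos θ + √(L² − h²) = -20.461711 + 237.381031 = 216.919320
θ=200°: crank pin P = (r cos θ, r sin θ) = (-31.949549, -11.628685)
θ=200°: h = r sin θ − e = -11.628685 − 10 = -21.628685
θ=200°: x = r cos θ + √(L² − h²) = -31.949549 + 237.015189 = 205.065640

θ=11°: 271.3494
θ=127°: 216.9193
θ=200°: 205.0656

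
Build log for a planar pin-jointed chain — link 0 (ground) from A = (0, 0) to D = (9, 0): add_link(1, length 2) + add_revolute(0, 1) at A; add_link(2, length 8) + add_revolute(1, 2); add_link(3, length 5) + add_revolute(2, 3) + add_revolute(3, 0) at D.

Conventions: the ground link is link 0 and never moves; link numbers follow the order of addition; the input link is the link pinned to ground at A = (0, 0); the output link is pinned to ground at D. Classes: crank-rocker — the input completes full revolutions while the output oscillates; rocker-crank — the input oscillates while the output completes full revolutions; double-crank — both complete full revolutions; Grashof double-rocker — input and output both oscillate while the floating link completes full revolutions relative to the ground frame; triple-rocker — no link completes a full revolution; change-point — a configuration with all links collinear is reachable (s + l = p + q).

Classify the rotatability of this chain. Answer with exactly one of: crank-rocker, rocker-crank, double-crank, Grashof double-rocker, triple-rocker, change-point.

lengths: ground=9, input=2, coupler=8, output=5
sorted: s=2 (shortest), l=9 (longest), p+q=13
s + l = 11 vs p + q = 13
s + l < p + q (Grashof) with shortest = input link → crank-rocker

crank-rocker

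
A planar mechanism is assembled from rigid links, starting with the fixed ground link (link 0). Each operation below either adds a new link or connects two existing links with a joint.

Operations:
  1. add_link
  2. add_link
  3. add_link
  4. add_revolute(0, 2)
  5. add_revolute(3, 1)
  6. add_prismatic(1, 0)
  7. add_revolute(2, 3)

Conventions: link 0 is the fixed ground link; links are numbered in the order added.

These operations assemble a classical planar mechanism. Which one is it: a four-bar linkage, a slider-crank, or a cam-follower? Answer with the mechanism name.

links: 4 (incl. ground); joints: 3 revolute, 1 prismatic, 0 higher (cam) pair, forming one closed loop
4 links, 3 revolutes + 1 prismatic in one loop → slider-crank

slider-crank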